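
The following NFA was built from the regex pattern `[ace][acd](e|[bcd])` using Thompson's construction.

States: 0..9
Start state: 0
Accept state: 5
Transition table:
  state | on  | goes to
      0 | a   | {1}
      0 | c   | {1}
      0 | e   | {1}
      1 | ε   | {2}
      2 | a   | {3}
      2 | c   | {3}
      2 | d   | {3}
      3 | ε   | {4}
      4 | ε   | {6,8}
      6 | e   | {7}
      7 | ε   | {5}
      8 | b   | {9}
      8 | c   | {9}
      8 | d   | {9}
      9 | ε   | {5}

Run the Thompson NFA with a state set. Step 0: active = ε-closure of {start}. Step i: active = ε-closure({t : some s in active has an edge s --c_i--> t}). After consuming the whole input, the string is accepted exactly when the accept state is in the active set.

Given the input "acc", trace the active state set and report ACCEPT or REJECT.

initial (ε-close {0}): {0}
'a' @ 1: {1,2}
'c' @ 2: {3,4,6,8}
'c' @ 3: {5,9}  [accepting]
final: {5,9}; accept 5 in set

Answer: ACCEPT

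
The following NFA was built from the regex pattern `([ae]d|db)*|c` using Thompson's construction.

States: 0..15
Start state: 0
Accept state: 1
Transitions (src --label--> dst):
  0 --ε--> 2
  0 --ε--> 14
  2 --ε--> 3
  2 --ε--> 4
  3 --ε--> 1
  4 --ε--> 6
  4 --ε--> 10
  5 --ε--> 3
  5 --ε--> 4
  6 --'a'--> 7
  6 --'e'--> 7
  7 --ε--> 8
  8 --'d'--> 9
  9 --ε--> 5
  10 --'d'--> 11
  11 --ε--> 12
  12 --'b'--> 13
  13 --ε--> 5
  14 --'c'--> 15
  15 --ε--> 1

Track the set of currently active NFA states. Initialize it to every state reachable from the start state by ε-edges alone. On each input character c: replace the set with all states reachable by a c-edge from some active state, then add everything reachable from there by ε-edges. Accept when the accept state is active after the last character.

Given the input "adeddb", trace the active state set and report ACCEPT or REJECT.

Answer: ACCEPT

Trace:
start: ε-closure({0}) = {0,1,2,3,4,6,10,14}
'a' @ 1: {7,8}
'd' @ 2: {1,3,4,5,6,9,10}  ✓accept
'e' @ 3: {7,8}
'd' @ 4: {1,3,4,5,6,9,10}  ✓accept
'd' @ 5: {11,12}
'b' @ 6: {1,3,4,5,6,10,13}  ✓accept
after full input: {1,3,4,5,6,10,13}  (accept=1 in)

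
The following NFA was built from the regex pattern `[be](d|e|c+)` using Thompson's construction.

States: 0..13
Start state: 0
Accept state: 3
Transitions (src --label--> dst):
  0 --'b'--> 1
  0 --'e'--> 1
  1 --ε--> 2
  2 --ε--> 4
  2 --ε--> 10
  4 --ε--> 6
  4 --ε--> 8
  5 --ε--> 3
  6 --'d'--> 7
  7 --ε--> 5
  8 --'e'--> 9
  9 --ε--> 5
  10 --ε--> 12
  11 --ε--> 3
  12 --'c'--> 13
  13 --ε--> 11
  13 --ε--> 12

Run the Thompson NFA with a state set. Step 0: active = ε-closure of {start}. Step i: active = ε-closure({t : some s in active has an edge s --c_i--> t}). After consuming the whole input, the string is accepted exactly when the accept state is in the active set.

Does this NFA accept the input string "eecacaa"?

Answer: REJECT

Derivation:
initial (ε-close {0}): {0}
'e' @ 1: {1,2,4,6,8,10,12}
'e' @ 2: {3,5,9}  ✓accept
'c' @ 3: {}  — dead — no transitions
rest 'acaa' ignored (set empty)
end set {} — state 3 not in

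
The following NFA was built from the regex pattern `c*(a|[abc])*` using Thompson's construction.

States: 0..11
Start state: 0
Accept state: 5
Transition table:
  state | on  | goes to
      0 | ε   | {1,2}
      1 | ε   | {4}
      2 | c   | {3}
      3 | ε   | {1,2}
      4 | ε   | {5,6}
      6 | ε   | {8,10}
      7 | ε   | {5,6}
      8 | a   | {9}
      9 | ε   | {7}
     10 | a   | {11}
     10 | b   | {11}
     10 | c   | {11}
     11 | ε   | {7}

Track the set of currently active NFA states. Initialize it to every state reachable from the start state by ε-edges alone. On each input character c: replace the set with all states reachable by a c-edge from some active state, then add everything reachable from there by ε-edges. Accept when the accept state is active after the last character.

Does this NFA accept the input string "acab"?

Answer: ACCEPT

Trace:
initial (ε-close {0}): {0,1,2,4,5,6,8,10}
'a' @ 1: {5,6,7,8,9,10,11}  [accepting]
'c' @ 2: {5,6,7,8,10,11}  [accepting]
'a' @ 3: {5,6,7,8,9,10,11}  [accepting]
'b' @ 4: {5,6,7,8,10,11}  [accepting]
after full input: {5,6,7,8,10,11}  (accept=5 in)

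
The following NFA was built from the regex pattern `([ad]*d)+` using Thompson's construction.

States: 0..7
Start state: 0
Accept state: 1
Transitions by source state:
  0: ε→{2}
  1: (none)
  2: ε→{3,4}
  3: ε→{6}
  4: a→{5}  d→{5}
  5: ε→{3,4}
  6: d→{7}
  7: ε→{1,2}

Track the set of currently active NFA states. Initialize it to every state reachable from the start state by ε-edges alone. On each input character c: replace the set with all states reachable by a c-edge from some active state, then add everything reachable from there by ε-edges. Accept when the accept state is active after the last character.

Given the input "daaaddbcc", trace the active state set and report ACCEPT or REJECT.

Answer: REJECT

Derivation:
S₀ = ε-closure({0}) = {0,2,3,4,6}
'd' @ 1: {1,2,3,4,5,6,7}  (accept∈set)
'a' @ 2: {3,4,5,6}
'a' @ 3: {3,4,5,6}
'a' @ 4: {3,4,5,6}
'd' @ 5: {1,2,3,4,5,6,7}  (accept∈set)
'd' @ 6: {1,2,3,4,5,6,7}  (accept∈set)
'b' @ 7: {}  — dead — no transitions
rest 'cc' ignored (set empty)
final: {}; accept 1 not in set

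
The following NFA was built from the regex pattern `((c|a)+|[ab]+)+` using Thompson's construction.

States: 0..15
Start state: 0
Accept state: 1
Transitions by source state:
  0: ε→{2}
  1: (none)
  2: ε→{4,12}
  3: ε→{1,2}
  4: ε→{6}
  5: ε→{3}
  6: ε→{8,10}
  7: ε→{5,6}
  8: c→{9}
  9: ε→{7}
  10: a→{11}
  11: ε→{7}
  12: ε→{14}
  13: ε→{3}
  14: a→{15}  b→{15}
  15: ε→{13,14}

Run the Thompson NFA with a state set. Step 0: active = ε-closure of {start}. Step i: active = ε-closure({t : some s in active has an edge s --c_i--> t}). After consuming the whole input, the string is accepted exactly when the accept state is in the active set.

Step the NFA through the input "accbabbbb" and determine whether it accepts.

Answer: ACCEPT

Derivation:
start: ε-closure({0}) = {0,2,4,6,8,10,12,14}
'a' @ 1: {1,2,3,4,5,6,7,8,10,11,12,13,14,15}  ✓accept
'c' @ 2: {1,2,3,4,5,6,7,8,9,10,12,14}  ✓accept
'c' @ 3: {1,2,3,4,5,6,7,8,9,10,12,14}  ✓accept
'b' @ 4: {1,2,3,4,6,8,10,12,13,14,15}  ✓accept
'a' @ 5: {1,2,3,4,5,6,7,8,10,11,12,13,14,15}  ✓accept
'b' @ 6: {1,2,3,4,6,8,10,12,13,14,15}  ✓accept
'b' @ 7: {1,2,3,4,6,8,10,12,13,14,15}  ✓accept
'b' @ 8: {1,2,3,4,6,8,10,12,13,14,15}  ✓accept
'b' @ 9: {1,2,3,4,6,8,10,12,13,14,15}  ✓accept
final: {1,2,3,4,6,8,10,12,13,14,15}; accept 1 in set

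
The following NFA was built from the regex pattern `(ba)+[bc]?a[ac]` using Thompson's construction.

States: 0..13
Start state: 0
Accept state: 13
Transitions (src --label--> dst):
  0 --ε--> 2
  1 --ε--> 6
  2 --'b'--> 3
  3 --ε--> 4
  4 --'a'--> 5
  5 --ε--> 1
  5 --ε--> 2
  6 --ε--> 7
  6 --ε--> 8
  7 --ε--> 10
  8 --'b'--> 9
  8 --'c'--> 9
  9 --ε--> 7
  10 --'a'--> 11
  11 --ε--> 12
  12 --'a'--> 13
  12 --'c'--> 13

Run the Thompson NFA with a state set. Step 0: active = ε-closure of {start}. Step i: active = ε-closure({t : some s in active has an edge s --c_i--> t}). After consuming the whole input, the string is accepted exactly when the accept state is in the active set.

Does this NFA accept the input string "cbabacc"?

Answer: REJECT

Steps:
start: ε-closure({0}) = {0,2}
'c' @ 1: {}  — state set empty
rest 'babacc' ignored (set empty)
after full input: {}  (accept=13 not in)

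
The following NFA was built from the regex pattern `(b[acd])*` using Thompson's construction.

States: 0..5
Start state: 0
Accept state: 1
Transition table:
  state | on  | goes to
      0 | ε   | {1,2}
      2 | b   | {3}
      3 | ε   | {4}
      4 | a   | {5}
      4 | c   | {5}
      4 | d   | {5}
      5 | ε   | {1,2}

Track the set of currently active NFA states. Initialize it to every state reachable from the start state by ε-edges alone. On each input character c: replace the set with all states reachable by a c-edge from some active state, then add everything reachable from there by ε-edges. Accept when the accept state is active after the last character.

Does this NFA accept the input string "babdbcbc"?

Answer: ACCEPT

Trace:
initial (ε-close {0}): {0,1,2}
'b' @ 1: {3,4}
'a' @ 2: {1,2,5}  [accepting]
'b' @ 3: {3,4}
'd' @ 4: {1,2,5}  [accepting]
'b' @ 5: {3,4}
'c' @ 6: {1,2,5}  [accepting]
'b' @ 7: {3,4}
'c' @ 8: {1,2,5}  [accepting]
after full input: {1,2,5}  (accept=1 in)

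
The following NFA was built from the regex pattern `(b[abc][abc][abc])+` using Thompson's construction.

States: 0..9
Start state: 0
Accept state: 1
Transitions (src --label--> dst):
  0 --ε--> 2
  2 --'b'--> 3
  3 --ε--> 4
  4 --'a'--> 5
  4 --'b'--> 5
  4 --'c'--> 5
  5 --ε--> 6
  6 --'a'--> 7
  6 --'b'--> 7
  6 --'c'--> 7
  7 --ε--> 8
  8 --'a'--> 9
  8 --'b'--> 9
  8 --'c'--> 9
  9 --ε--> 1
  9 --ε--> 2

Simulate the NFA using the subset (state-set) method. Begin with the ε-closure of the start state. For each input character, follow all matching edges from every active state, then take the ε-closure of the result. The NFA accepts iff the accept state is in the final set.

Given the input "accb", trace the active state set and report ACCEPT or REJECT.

Answer: REJECT

Trace:
start: ε-closure({0}) = {0,2}
'a' @ 1: {}  — dead — no transitions
rest 'ccb' ignored (set empty)
after full input: {}  (accept=1 not in)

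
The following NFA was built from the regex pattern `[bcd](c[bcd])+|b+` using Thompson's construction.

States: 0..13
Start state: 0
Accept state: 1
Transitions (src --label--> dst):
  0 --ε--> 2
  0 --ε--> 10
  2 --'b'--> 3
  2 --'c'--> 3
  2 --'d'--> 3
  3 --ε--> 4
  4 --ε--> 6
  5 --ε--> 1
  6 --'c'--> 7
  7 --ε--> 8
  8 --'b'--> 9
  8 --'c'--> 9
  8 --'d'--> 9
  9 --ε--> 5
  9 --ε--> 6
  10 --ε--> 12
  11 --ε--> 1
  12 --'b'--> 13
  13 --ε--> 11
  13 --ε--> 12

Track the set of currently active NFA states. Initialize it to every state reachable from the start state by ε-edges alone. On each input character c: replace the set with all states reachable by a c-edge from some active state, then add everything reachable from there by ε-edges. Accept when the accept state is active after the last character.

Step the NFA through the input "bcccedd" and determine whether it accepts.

Answer: REJECT

Trace:
initial (ε-close {0}): {0,2,10,12}
'b' @ 1: {1,3,4,6,11,12,13}  ✓accept
'c' @ 2: {7,8}
'c' @ 3: {1,5,6,9}  ✓accept
'c' @ 4: {7,8}
'e' @ 5: {}  — no active states
rest 'dd' ignored (set empty)
after full input: {}  (accept=1 not in)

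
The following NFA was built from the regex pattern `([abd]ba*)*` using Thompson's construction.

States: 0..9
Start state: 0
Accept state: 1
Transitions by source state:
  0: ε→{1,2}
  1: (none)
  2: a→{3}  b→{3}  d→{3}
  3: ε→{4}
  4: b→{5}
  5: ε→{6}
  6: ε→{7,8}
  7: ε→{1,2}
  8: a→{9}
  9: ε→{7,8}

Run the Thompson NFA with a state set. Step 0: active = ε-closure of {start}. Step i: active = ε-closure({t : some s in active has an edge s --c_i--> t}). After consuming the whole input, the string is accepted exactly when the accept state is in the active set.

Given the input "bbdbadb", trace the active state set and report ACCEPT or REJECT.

Answer: ACCEPT

Steps:
S₀ = ε-closure({0}) = {0,1,2}
'b' @ 1: {3,4}
'b' @ 2: {1,2,5,6,7,8}  [accepting]
'd' @ 3: {3,4}
'b' @ 4: {1,2,5,6,7,8}  [accepting]
'a' @ 5: {1,2,3,4,7,8,9}  [accepting]
'd' @ 6: {3,4}
'b' @ 7: {1,2,5,6,7,8}  [accepting]
end set {1,2,5,6,7,8} — state 1 in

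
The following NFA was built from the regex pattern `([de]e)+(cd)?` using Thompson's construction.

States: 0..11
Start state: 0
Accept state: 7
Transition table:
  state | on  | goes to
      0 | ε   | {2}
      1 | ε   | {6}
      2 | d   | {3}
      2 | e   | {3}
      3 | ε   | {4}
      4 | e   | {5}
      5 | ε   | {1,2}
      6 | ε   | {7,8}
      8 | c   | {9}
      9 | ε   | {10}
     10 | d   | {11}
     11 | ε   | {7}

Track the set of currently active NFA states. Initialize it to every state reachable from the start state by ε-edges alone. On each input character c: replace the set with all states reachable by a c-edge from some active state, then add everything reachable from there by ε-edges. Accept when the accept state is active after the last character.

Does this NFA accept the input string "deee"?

start: ε-closure({0}) = {0,2}
'd' @ 1: {3,4}
'e' @ 2: {1,2,5,6,7,8}  ✓accept
'e' @ 3: {3,4}
'e' @ 4: {1,2,5,6,7,8}  ✓accept
end set {1,2,5,6,7,8} — state 7 in

Answer: ACCEPT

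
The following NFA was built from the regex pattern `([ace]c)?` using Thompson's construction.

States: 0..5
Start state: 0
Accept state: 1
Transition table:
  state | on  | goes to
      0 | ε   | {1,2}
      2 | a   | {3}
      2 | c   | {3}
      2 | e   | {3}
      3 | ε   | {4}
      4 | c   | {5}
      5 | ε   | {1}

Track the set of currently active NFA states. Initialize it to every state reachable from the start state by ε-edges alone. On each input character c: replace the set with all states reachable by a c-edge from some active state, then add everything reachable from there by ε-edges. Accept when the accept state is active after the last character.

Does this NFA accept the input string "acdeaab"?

Answer: REJECT

Steps:
initial (ε-close {0}): {0,1,2}
'a' @ 1: {3,4}
'c' @ 2: {1,5}  ✓accept
'd' @ 3: {}  — state set empty
rest 'eaab' ignored (set empty)
final: {}; accept 1 not in set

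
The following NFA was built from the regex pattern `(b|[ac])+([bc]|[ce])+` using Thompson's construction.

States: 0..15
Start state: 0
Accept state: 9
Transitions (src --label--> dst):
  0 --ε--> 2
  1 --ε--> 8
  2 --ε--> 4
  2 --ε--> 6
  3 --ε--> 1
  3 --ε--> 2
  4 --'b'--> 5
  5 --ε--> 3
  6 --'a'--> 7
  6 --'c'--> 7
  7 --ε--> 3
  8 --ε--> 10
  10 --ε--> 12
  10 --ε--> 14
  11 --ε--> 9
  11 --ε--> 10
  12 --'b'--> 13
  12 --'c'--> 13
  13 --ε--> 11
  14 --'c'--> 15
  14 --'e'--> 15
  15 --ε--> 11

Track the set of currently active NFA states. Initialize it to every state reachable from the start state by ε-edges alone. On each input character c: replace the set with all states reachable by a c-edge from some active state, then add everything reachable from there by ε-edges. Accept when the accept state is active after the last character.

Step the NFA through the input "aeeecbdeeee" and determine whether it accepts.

Answer: REJECT

Steps:
initial (ε-close {0}): {0,2,4,6}
'a' @ 1: {1,2,3,4,6,7,8,10,12,14}
'e' @ 2: {9,10,11,12,14,15}  [accepting]
'e' @ 3: {9,10,11,12,14,15}  [accepting]
'e' @ 4: {9,10,11,12,14,15}  [accepting]
'c' @ 5: {9,10,11,12,13,14,15}  [accepting]
'b' @ 6: {9,10,11,12,13,14}  [accepting]
'd' @ 7: {}  — dead — no transitions
rest 'eeee' ignored (set empty)
after full input: {}  (accept=9 not in)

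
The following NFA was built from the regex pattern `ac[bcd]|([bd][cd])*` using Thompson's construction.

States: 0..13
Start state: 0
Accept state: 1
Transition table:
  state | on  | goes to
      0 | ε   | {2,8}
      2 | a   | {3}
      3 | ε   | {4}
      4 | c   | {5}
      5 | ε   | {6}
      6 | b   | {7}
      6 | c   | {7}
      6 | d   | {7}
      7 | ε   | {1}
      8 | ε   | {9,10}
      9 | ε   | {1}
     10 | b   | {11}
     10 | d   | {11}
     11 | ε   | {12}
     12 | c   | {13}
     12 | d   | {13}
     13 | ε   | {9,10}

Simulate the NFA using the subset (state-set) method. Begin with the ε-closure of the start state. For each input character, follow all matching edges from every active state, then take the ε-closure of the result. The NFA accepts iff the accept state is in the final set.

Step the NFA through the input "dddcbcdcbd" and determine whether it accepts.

Answer: ACCEPT

Trace:
initial (ε-close {0}): {0,1,2,8,9,10}
'd' @ 1: {11,12}
'd' @ 2: {1,9,10,13}  [accepting]
'd' @ 3: {11,12}
'c' @ 4: {1,9,10,13}  [accepting]
'b' @ 5: {11,12}
'c' @ 6: {1,9,10,13}  [accepting]
'd' @ 7: {11,12}
'c' @ 8: {1,9,10,13}  [accepting]
'b' @ 9: {11,12}
'd' @ 10: {1,9,10,13}  [accepting]
final: {1,9,10,13}; accept 1 in set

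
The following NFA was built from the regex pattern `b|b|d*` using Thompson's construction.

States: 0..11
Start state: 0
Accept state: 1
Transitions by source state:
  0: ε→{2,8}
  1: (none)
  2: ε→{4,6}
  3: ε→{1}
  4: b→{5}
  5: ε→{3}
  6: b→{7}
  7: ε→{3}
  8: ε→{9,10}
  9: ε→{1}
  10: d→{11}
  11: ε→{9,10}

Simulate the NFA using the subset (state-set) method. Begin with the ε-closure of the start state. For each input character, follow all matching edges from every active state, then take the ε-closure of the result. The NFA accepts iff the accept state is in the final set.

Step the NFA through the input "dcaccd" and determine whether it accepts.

initial (ε-close {0}): {0,1,2,4,6,8,9,10}
'd' @ 1: {1,9,10,11}  ✓accept
'c' @ 2: {}  — no active states
rest 'accd' ignored (set empty)
end set {} — state 1 not in

Answer: REJECT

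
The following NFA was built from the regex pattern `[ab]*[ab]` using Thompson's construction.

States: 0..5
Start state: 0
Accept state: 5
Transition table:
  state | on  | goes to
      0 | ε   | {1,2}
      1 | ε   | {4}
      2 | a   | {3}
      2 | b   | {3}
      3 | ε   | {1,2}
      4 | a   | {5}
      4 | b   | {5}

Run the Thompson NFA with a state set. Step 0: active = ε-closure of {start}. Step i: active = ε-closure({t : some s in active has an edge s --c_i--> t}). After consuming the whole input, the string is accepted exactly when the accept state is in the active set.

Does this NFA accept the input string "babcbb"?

start: ε-closure({0}) = {0,1,2,4}
'b' @ 1: {1,2,3,4,5}  (accept∈set)
'a' @ 2: {1,2,3,4,5}  (accept∈set)
'b' @ 3: {1,2,3,4,5}  (accept∈set)
'c' @ 4: {}  — state set empty
rest 'bb' ignored (set empty)
after full input: {}  (accept=5 not in)

Answer: REJECT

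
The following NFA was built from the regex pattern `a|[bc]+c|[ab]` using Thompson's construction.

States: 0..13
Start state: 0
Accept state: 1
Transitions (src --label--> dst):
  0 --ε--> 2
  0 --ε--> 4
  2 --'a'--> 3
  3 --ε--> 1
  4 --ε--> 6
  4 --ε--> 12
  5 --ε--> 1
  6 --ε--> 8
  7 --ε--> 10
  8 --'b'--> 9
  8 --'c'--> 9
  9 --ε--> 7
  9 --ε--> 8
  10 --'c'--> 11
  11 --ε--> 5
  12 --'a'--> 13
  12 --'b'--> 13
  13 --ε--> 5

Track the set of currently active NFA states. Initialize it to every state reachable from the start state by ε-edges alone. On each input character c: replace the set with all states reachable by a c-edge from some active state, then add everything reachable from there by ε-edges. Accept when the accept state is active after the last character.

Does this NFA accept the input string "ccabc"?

Answer: REJECT

Steps:
S₀ = ε-closure({0}) = {0,2,4,6,8,12}
'c' @ 1: {7,8,9,10}
'c' @ 2: {1,5,7,8,9,10,11}  (accept∈set)
'a' @ 3: {}  — state set empty
rest 'bc' ignored (set empty)
after full input: {}  (accept=1 not in)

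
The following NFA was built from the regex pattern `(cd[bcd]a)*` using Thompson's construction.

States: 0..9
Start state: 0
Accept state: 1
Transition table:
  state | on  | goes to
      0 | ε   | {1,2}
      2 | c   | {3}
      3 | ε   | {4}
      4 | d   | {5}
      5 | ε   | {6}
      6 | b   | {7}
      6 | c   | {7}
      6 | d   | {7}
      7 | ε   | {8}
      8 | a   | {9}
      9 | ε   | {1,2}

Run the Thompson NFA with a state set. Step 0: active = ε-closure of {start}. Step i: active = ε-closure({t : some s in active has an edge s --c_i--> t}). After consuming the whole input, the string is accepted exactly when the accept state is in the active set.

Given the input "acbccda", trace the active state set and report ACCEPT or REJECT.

Answer: REJECT

Trace:
S₀ = ε-closure({0}) = {0,1,2}
'a' @ 1: {}  — no active states
rest 'cbccda' ignored (set empty)
end set {} — state 1 not in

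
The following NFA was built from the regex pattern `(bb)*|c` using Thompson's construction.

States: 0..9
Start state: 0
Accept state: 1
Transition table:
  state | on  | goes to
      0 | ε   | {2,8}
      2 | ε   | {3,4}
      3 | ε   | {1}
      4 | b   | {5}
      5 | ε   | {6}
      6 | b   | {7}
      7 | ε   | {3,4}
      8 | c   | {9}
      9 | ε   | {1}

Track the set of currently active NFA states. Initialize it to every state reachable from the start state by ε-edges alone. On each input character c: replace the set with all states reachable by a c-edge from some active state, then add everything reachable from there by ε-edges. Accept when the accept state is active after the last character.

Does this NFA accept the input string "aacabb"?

S₀ = ε-closure({0}) = {0,1,2,3,4,8}
'a' @ 1: {}  — dead — no transitions
rest 'acabb' ignored (set empty)
end set {} — state 1 not in

Answer: REJECT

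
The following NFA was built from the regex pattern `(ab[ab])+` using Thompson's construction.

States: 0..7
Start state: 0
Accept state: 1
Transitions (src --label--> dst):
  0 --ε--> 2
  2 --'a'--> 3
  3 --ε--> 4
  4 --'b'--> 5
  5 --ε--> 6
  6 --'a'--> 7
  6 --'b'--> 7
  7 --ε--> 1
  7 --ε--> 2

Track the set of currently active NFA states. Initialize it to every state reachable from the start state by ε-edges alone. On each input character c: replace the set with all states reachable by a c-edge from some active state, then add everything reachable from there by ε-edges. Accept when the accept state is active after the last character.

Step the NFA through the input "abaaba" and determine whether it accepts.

initial (ε-close {0}): {0,2}
'a' @ 1: {3,4}
'b' @ 2: {5,6}
'a' @ 3: {1,2,7}  ✓accept
'a' @ 4: {3,4}
'b' @ 5: {5,6}
'a' @ 6: {1,2,7}  ✓accept
end set {1,2,7} — state 1 in

Answer: ACCEPT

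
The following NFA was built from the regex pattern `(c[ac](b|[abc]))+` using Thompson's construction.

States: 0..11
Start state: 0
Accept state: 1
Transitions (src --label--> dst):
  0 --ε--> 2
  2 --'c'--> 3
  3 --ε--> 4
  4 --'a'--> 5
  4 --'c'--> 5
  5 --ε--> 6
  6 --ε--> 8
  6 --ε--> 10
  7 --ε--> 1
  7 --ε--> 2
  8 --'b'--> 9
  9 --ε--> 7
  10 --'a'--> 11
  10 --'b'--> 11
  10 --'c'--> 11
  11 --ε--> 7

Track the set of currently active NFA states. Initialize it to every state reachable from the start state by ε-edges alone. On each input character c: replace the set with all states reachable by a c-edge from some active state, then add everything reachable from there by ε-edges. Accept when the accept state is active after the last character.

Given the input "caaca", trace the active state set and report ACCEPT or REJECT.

initial (ε-close {0}): {0,2}
'c' @ 1: {3,4}
'a' @ 2: {5,6,8,10}
'a' @ 3: {1,2,7,11}  ✓accept
'c' @ 4: {3,4}
'a' @ 5: {5,6,8,10}
final: {5,6,8,10}; accept 1 not in set

Answer: REJECT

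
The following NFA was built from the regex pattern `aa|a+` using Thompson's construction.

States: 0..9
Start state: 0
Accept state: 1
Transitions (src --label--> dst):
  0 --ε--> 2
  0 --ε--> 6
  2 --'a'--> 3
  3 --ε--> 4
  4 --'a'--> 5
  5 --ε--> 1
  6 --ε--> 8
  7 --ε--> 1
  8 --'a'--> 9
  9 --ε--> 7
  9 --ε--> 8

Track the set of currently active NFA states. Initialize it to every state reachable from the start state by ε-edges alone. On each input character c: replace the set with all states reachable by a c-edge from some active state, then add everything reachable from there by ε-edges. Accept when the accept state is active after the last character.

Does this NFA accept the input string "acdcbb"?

Answer: REJECT

Derivation:
initial (ε-close {0}): {0,2,6,8}
'a' @ 1: {1,3,4,7,8,9}  [accepting]
'c' @ 2: {}  — state set empty
rest 'dcbb' ignored (set empty)
after full input: {}  (accept=1 not in)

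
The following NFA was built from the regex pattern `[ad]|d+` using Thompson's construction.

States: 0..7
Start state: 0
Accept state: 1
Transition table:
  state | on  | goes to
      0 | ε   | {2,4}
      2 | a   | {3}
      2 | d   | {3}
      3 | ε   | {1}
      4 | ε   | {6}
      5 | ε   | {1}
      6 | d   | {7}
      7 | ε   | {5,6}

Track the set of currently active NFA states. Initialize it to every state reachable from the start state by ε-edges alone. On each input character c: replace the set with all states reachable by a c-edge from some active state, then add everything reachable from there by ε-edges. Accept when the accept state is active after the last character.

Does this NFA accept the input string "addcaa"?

Answer: REJECT

Derivation:
start: ε-closure({0}) = {0,2,4,6}
'a' @ 1: {1,3}  [accepting]
'd' @ 2: {}  — state set empty
rest 'dcaa' ignored (set empty)
after full input: {}  (accept=1 not in)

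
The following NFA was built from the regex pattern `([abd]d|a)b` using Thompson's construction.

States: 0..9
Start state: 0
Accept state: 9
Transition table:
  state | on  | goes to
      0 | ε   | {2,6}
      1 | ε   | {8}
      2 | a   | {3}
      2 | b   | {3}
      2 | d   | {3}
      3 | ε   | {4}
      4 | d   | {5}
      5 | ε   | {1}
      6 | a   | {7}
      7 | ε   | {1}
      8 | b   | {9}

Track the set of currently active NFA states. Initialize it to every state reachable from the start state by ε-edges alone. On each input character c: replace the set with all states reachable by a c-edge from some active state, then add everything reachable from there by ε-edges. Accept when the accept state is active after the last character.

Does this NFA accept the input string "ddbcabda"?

Answer: REJECT

Steps:
start: ε-closure({0}) = {0,2,6}
'd' @ 1: {3,4}
'd' @ 2: {1,5,8}
'b' @ 3: {9}  ✓accept
'c' @ 4: {}  — no active states
rest 'abda' ignored (set empty)
after full input: {}  (accept=9 not in)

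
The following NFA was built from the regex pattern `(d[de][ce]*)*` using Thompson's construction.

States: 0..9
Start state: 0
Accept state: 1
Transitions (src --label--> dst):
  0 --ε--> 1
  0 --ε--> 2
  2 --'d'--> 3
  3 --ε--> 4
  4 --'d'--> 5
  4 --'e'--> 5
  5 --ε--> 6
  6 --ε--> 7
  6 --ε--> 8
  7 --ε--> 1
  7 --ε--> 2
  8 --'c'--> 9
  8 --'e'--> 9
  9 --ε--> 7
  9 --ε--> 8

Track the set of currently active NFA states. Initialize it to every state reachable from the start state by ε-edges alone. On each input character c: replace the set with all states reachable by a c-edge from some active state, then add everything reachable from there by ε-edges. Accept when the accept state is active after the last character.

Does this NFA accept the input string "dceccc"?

Answer: REJECT

Steps:
initial (ε-close {0}): {0,1,2}
'd' @ 1: {3,4}
'c' @ 2: {}  — state set empty
rest 'eccc' ignored (set empty)
end set {} — state 1 not in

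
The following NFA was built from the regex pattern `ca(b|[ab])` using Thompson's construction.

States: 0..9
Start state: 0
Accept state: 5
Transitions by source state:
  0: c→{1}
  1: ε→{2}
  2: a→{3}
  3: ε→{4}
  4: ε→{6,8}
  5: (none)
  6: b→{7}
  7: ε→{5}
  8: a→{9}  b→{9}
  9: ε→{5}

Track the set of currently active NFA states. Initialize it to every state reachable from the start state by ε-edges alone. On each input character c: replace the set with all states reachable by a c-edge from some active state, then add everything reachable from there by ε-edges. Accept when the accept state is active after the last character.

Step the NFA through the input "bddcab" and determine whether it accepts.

initial (ε-close {0}): {0}
'b' @ 1: {}  — state set empty
rest 'ddcab' ignored (set empty)
final: {}; accept 5 not in set

Answer: REJECT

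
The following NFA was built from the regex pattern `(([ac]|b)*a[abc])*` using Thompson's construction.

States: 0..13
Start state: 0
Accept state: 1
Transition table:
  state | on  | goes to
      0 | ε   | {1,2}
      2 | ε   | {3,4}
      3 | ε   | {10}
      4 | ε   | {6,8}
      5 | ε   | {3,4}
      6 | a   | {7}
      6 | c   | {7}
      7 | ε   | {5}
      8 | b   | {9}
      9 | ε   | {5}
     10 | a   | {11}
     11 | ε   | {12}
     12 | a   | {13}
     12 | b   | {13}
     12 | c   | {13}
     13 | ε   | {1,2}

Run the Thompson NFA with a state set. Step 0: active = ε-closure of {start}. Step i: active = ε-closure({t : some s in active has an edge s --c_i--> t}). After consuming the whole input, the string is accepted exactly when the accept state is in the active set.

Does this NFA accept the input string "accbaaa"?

S₀ = ε-closure({0}) = {0,1,2,3,4,6,8,10}
'a' @ 1: {3,4,5,6,7,8,10,11,12}
'c' @ 2: {1,2,3,4,5,6,7,8,10,13}  (accept∈set)
'c' @ 3: {3,4,5,6,7,8,10}
'b' @ 4: {3,4,5,6,8,9,10}
'a' @ 5: {3,4,5,6,7,8,10,11,12}
'a' @ 6: {1,2,3,4,5,6,7,8,10,11,12,13}  (accept∈set)
'a' @ 7: {1,2,3,4,5,6,7,8,10,11,12,13}  (accept∈set)
after full input: {1,2,3,4,5,6,7,8,10,11,12,13}  (accept=1 in)

Answer: ACCEPT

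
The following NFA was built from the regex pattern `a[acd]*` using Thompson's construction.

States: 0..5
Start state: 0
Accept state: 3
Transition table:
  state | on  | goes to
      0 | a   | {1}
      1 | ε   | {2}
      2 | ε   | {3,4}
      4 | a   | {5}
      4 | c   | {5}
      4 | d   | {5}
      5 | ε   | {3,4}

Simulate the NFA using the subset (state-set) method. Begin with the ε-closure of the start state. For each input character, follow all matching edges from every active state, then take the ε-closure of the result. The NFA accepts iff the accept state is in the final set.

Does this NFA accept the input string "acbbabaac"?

Answer: REJECT

Trace:
start: ε-closure({0}) = {0}
'a' @ 1: {1,2,3,4}  [accepting]
'c' @ 2: {3,4,5}  [accepting]
'b' @ 3: {}  — state set empty
rest 'babaac' ignored (set empty)
end set {} — state 3 not in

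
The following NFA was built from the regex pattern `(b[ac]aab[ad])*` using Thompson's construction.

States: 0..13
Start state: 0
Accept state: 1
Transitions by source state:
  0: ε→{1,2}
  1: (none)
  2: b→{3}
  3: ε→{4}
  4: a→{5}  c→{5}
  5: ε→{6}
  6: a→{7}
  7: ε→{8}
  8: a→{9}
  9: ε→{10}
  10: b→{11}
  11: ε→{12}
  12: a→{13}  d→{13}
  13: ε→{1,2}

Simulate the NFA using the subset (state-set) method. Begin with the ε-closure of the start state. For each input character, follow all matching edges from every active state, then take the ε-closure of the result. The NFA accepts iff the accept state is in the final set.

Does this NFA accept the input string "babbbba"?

Answer: REJECT

Steps:
initial (ε-close {0}): {0,1,2}
'b' @ 1: {3,4}
'a' @ 2: {5,6}
'b' @ 3: {}  — no active states
rest 'bbba' ignored (set empty)
final: {}; accept 1 not in set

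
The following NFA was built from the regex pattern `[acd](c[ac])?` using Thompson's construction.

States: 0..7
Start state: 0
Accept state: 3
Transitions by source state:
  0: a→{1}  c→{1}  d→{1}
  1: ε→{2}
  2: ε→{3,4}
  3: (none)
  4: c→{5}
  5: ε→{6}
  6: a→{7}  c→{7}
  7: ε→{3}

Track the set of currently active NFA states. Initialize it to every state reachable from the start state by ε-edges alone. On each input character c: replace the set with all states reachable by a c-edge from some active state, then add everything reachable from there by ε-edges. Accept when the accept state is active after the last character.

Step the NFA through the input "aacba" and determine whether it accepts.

Answer: REJECT

Derivation:
S₀ = ε-closure({0}) = {0}
'a' @ 1: {1,2,3,4}  (accept∈set)
'a' @ 2: {}  — dead — no transitions
rest 'cba' ignored (set empty)
final: {}; accept 3 not in set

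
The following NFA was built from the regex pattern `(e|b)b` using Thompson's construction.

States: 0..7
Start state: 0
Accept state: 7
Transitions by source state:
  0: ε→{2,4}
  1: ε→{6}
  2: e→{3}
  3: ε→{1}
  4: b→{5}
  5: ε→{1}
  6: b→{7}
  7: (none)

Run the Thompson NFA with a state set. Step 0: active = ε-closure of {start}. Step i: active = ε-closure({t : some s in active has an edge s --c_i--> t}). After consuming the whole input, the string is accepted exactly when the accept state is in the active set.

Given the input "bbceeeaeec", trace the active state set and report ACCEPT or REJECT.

start: ε-closure({0}) = {0,2,4}
'b' @ 1: {1,5,6}
'b' @ 2: {7}  [accepting]
'c' @ 3: {}  — no active states
rest 'eeeaeec' ignored (set empty)
end set {} — state 7 not in

Answer: REJECT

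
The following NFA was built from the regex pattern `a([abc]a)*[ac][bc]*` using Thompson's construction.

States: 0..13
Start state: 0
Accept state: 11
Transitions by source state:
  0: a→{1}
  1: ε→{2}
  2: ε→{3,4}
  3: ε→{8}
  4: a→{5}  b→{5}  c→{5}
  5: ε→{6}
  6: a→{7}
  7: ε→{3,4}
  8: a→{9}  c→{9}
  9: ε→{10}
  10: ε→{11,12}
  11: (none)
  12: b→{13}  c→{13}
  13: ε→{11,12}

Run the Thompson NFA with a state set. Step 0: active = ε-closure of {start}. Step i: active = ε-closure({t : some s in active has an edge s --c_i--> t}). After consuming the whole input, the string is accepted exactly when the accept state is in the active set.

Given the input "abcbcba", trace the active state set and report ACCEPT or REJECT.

Answer: REJECT

Derivation:
initial (ε-close {0}): {0}
'a' @ 1: {1,2,3,4,8}
'b' @ 2: {5,6}
'c' @ 3: {}  — no active states
rest 'bcba' ignored (set empty)
after full input: {}  (accept=11 not in)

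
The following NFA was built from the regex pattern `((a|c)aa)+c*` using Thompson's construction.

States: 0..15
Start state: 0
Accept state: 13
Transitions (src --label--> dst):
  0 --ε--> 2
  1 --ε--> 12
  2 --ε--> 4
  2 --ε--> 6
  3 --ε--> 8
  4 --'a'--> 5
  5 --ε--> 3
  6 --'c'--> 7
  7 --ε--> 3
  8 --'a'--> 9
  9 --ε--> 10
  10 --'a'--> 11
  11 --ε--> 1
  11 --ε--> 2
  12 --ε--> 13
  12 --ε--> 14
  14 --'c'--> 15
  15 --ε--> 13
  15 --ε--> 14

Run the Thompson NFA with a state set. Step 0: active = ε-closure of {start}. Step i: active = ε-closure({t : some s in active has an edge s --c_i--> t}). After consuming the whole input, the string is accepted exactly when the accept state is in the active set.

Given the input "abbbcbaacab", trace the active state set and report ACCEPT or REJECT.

Answer: REJECT

Steps:
start: ε-closure({0}) = {0,2,4,6}
'a' @ 1: {3,5,8}
'b' @ 2: {}  — state set empty
rest 'bbcbaacab' ignored (set empty)
after full input: {}  (accept=13 not in)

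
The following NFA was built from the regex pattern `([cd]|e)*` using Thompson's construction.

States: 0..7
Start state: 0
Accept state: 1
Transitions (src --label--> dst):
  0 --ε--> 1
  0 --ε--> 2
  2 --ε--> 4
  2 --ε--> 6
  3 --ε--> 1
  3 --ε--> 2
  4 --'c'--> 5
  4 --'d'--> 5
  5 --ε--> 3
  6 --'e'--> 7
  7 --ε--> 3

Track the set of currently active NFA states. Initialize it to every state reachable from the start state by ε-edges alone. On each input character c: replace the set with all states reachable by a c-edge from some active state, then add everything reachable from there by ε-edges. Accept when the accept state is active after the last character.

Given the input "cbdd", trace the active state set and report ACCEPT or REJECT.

initial (ε-close {0}): {0,1,2,4,6}
'c' @ 1: {1,2,3,4,5,6}  [accepting]
'b' @ 2: {}  — dead — no transitions
rest 'dd' ignored (set empty)
end set {} — state 1 not in

Answer: REJECT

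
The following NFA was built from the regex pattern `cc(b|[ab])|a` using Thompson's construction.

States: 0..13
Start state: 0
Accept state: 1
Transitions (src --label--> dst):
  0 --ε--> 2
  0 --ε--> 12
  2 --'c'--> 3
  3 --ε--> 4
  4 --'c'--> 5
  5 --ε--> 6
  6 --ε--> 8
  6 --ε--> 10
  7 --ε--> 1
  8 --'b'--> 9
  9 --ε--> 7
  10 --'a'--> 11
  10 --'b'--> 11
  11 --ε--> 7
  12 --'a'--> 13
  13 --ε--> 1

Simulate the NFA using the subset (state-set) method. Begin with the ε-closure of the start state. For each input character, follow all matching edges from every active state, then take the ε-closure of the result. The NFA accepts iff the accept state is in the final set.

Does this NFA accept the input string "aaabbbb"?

Answer: REJECT

Steps:
start: ε-closure({0}) = {0,2,12}
'a' @ 1: {1,13}  [accepting]
'a' @ 2: {}  — dead — no transitions
rest 'abbbb' ignored (set empty)
after full input: {}  (accept=1 not in)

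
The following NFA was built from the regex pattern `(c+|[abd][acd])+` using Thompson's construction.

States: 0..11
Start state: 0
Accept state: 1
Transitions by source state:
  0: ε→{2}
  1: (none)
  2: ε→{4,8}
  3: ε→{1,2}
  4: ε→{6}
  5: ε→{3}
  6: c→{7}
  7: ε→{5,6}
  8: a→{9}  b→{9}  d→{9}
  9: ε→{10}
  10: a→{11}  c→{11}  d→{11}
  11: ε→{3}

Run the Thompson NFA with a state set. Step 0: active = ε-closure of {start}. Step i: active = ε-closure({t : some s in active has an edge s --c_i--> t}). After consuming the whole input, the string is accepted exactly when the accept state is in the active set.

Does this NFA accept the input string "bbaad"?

Answer: REJECT

Derivation:
initial (ε-close {0}): {0,2,4,6,8}
'b' @ 1: {9,10}
'b' @ 2: {}  — no active states
rest 'aad' ignored (set empty)
after full input: {}  (accept=1 not in)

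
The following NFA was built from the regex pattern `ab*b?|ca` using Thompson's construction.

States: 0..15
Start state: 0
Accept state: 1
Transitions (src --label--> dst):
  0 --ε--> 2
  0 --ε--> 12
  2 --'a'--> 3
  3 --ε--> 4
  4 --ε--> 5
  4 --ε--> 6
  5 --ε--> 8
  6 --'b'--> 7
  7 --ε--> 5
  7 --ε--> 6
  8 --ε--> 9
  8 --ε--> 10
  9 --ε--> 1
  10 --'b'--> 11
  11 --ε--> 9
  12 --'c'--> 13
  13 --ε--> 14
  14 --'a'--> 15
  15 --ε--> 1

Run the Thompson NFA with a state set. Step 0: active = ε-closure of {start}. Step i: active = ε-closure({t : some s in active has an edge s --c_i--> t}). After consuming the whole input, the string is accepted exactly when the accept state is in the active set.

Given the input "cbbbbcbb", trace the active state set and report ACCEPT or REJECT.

initial (ε-close {0}): {0,2,12}
'c' @ 1: {13,14}
'b' @ 2: {}  — dead — no transitions
rest 'bbbcbb' ignored (set empty)
final: {}; accept 1 not in set

Answer: REJECT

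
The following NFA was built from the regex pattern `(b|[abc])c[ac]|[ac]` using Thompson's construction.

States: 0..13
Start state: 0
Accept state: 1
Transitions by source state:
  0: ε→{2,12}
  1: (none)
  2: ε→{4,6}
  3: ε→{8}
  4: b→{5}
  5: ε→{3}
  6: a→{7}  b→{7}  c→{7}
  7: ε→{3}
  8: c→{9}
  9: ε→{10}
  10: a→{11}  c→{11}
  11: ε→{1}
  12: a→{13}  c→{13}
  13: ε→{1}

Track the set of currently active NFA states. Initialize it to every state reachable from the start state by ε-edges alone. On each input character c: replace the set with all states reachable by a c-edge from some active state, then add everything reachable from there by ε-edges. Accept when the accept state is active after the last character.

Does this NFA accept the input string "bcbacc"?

Answer: REJECT

Derivation:
S₀ = ε-closure({0}) = {0,2,4,6,12}
'b' @ 1: {3,5,7,8}
'c' @ 2: {9,10}
'b' @ 3: {}  — state set empty
rest 'acc' ignored (set empty)
after full input: {}  (accept=1 not in)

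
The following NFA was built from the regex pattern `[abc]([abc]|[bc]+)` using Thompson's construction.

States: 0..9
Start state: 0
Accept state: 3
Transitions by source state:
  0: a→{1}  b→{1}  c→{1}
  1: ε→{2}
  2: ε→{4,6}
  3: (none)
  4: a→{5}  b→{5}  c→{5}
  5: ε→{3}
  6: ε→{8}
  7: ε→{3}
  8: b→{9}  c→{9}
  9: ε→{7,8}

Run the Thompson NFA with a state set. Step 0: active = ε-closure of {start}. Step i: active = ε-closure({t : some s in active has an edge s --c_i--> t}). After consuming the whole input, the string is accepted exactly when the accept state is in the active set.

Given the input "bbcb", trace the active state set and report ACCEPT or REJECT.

Answer: ACCEPT

Trace:
start: ε-closure({0}) = {0}
'b' @ 1: {1,2,4,6,8}
'b' @ 2: {3,5,7,8,9}  ✓accept
'c' @ 3: {3,7,8,9}  ✓accept
'b' @ 4: {3,7,8,9}  ✓accept
after full input: {3,7,8,9}  (accept=3 in)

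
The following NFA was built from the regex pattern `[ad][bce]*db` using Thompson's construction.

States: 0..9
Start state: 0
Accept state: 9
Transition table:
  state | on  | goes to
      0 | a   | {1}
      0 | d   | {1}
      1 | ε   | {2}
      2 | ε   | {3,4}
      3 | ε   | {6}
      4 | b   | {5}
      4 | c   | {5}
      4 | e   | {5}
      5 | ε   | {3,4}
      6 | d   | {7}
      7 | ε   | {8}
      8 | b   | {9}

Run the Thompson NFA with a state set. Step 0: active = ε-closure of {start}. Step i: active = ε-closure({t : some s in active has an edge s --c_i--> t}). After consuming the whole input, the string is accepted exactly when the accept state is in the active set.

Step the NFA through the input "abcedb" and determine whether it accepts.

S₀ = ε-closure({0}) = {0}
'a' @ 1: {1,2,3,4,6}
'b' @ 2: {3,4,5,6}
'c' @ 3: {3,4,5,6}
'e' @ 4: {3,4,5,6}
'd' @ 5: {7,8}
'b' @ 6: {9}  (accept∈set)
final: {9}; accept 9 in set

Answer: ACCEPT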